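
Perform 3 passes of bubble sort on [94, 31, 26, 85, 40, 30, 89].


Initial: [94, 31, 26, 85, 40, 30, 89]
Pass 1: [31, 26, 85, 40, 30, 89, 94] (6 swaps)
Pass 2: [26, 31, 40, 30, 85, 89, 94] (3 swaps)
Pass 3: [26, 31, 30, 40, 85, 89, 94] (1 swaps)

After 3 passes: [26, 31, 30, 40, 85, 89, 94]


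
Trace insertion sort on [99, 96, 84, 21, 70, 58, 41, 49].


Initial: [99, 96, 84, 21, 70, 58, 41, 49]
Insert 96: [96, 99, 84, 21, 70, 58, 41, 49]
Insert 84: [84, 96, 99, 21, 70, 58, 41, 49]
Insert 21: [21, 84, 96, 99, 70, 58, 41, 49]
Insert 70: [21, 70, 84, 96, 99, 58, 41, 49]
Insert 58: [21, 58, 70, 84, 96, 99, 41, 49]
Insert 41: [21, 41, 58, 70, 84, 96, 99, 49]
Insert 49: [21, 41, 49, 58, 70, 84, 96, 99]

Sorted: [21, 41, 49, 58, 70, 84, 96, 99]


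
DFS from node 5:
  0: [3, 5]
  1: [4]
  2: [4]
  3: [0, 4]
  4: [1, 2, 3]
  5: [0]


Visit 5, push [0]
Visit 0, push [3]
Visit 3, push [4]
Visit 4, push [2, 1]
Visit 1, push []
Visit 2, push []

DFS order: [5, 0, 3, 4, 1, 2]


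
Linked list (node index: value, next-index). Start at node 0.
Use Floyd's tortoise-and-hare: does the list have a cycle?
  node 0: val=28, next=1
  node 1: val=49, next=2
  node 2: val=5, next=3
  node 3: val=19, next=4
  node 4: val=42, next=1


Floyd's tortoise (slow, +1) and hare (fast, +2):
  init: slow=0, fast=0
  step 1: slow=1, fast=2
  step 2: slow=2, fast=4
  step 3: slow=3, fast=2
  step 4: slow=4, fast=4
  slow == fast at node 4: cycle detected

Cycle: yes


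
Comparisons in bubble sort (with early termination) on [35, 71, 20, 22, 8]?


Algorithm: bubble sort (with early termination)
Input: [35, 71, 20, 22, 8]
Sorted: [8, 20, 22, 35, 71]

10


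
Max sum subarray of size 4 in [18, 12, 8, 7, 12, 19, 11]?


[0:4]: 45
[1:5]: 39
[2:6]: 46
[3:7]: 49

Max: 49 at [3:7]


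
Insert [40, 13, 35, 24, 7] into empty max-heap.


Insert 40: [40]
Insert 13: [40, 13]
Insert 35: [40, 13, 35]
Insert 24: [40, 24, 35, 13]
Insert 7: [40, 24, 35, 13, 7]

Final heap: [40, 24, 35, 13, 7]


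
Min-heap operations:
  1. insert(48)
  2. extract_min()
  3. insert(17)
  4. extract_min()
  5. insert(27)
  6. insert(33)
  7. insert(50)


insert(48) -> [48]
extract_min()->48, []
insert(17) -> [17]
extract_min()->17, []
insert(27) -> [27]
insert(33) -> [27, 33]
insert(50) -> [27, 33, 50]

Final heap: [27, 33, 50]


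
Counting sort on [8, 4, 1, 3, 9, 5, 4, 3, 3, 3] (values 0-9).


Input: [8, 4, 1, 3, 9, 5, 4, 3, 3, 3]
Counts: [0, 1, 0, 4, 2, 1, 0, 0, 1, 1]

Sorted: [1, 3, 3, 3, 3, 4, 4, 5, 8, 9]


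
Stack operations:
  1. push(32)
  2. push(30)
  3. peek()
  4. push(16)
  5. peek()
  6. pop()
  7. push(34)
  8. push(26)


push(32) -> [32]
push(30) -> [32, 30]
peek()->30
push(16) -> [32, 30, 16]
peek()->16
pop()->16, [32, 30]
push(34) -> [32, 30, 34]
push(26) -> [32, 30, 34, 26]

Final stack: [32, 30, 34, 26]


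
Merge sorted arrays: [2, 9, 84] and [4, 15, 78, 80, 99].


Take 2 from A
Take 4 from B
Take 9 from A
Take 15 from B
Take 78 from B
Take 80 from B
Take 84 from A

Merged: [2, 4, 9, 15, 78, 80, 84, 99]


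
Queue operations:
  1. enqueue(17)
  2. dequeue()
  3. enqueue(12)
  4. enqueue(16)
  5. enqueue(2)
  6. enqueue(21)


enqueue(17) -> [17]
dequeue()->17, []
enqueue(12) -> [12]
enqueue(16) -> [12, 16]
enqueue(2) -> [12, 16, 2]
enqueue(21) -> [12, 16, 2, 21]

Final queue: [12, 16, 2, 21]


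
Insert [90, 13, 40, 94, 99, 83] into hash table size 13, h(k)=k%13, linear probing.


Insert 90: h=12 -> slot 12
Insert 13: h=0 -> slot 0
Insert 40: h=1 -> slot 1
Insert 94: h=3 -> slot 3
Insert 99: h=8 -> slot 8
Insert 83: h=5 -> slot 5

Table: [13, 40, None, 94, None, 83, None, None, 99, None, None, None, 90]


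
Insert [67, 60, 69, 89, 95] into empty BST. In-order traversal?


Insert 67: root
Insert 60: L from 67
Insert 69: R from 67
Insert 89: R from 67 -> R from 69
Insert 95: R from 67 -> R from 69 -> R from 89

In-order: [60, 67, 69, 89, 95]


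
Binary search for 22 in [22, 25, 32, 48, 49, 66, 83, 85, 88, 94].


Step 1: lo=0, hi=9, mid=4, val=49
Step 2: lo=0, hi=3, mid=1, val=25
Step 3: lo=0, hi=0, mid=0, val=22

Found at index 0


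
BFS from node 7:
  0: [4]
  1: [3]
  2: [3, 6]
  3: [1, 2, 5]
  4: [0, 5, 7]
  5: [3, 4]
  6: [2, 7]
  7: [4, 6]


Visit 7, enqueue [4, 6]
Visit 4, enqueue [0, 5]
Visit 6, enqueue [2]
Visit 0, enqueue []
Visit 5, enqueue [3]
Visit 2, enqueue []
Visit 3, enqueue [1]
Visit 1, enqueue []

BFS order: [7, 4, 6, 0, 5, 2, 3, 1]


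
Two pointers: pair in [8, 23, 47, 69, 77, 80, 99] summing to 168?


lo=0(8)+hi=6(99)=107
lo=1(23)+hi=6(99)=122
lo=2(47)+hi=6(99)=146
lo=3(69)+hi=6(99)=168

Yes: 69+99=168


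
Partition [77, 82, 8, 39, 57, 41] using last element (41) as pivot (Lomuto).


Pivot: 41
  8 <= 41: swap -> [8, 82, 77, 39, 57, 41]
  39 <= 41: swap -> [8, 39, 77, 82, 57, 41]
Place pivot at 2: [8, 39, 41, 82, 57, 77]

Partitioned: [8, 39, 41, 82, 57, 77]


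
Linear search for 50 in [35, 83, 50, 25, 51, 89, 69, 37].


i=0: 35!=50
i=1: 83!=50
i=2: 50==50 found!

Found at 2, 3 comps


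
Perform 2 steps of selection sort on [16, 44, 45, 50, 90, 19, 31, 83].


Initial: [16, 44, 45, 50, 90, 19, 31, 83]
Step 1: min=16 at 0
  Swap: [16, 44, 45, 50, 90, 19, 31, 83]
Step 2: min=19 at 5
  Swap: [16, 19, 45, 50, 90, 44, 31, 83]

After 2 steps: [16, 19, 45, 50, 90, 44, 31, 83]


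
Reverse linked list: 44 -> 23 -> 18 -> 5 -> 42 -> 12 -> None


Step 1: curr=44, set curr.next=prev(None) | reversed so far: 44
Step 2: curr=23, set curr.next=prev(44) | reversed so far: 23 -> 44
Step 3: curr=18, set curr.next=prev(23) | reversed so far: 18 -> 23 -> 44
Step 4: curr=5, set curr.next=prev(18) | reversed so far: 5 -> 18 -> 23 -> 44
Step 5: curr=42, set curr.next=prev(5) | reversed so far: 42 -> 5 -> 18 -> 23 -> 44
Step 6: curr=12, set curr.next=prev(42) | reversed so far: 12 -> 42 -> 5 -> 18 -> 23 -> 44

12 -> 42 -> 5 -> 18 -> 23 -> 44 -> None


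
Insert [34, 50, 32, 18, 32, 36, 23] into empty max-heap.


Insert 34: [34]
Insert 50: [50, 34]
Insert 32: [50, 34, 32]
Insert 18: [50, 34, 32, 18]
Insert 32: [50, 34, 32, 18, 32]
Insert 36: [50, 34, 36, 18, 32, 32]
Insert 23: [50, 34, 36, 18, 32, 32, 23]

Final heap: [50, 34, 36, 18, 32, 32, 23]


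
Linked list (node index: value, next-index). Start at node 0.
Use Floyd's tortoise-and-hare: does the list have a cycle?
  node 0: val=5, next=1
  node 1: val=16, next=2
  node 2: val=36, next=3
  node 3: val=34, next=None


Floyd's tortoise (slow, +1) and hare (fast, +2):
  init: slow=0, fast=0
  step 1: slow=1, fast=2
  step 2: fast 2->3->None, no cycle

Cycle: no


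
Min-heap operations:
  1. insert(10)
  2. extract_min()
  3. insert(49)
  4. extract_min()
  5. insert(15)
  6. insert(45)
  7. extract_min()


insert(10) -> [10]
extract_min()->10, []
insert(49) -> [49]
extract_min()->49, []
insert(15) -> [15]
insert(45) -> [15, 45]
extract_min()->15, [45]

Final heap: [45]


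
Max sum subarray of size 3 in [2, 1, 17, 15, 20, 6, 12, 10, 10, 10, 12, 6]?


[0:3]: 20
[1:4]: 33
[2:5]: 52
[3:6]: 41
[4:7]: 38
[5:8]: 28
[6:9]: 32
[7:10]: 30
[8:11]: 32
[9:12]: 28

Max: 52 at [2:5]


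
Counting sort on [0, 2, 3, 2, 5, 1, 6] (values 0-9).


Input: [0, 2, 3, 2, 5, 1, 6]
Counts: [1, 1, 2, 1, 0, 1, 1, 0, 0, 0]

Sorted: [0, 1, 2, 2, 3, 5, 6]


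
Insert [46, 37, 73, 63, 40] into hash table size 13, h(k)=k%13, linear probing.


Insert 46: h=7 -> slot 7
Insert 37: h=11 -> slot 11
Insert 73: h=8 -> slot 8
Insert 63: h=11, 1 probes -> slot 12
Insert 40: h=1 -> slot 1

Table: [None, 40, None, None, None, None, None, 46, 73, None, None, 37, 63]


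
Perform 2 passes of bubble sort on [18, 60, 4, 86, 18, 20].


Initial: [18, 60, 4, 86, 18, 20]
Pass 1: [18, 4, 60, 18, 20, 86] (3 swaps)
Pass 2: [4, 18, 18, 20, 60, 86] (3 swaps)

After 2 passes: [4, 18, 18, 20, 60, 86]


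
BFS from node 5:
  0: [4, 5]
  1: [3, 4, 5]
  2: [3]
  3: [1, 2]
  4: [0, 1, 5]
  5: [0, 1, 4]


Visit 5, enqueue [0, 1, 4]
Visit 0, enqueue []
Visit 1, enqueue [3]
Visit 4, enqueue []
Visit 3, enqueue [2]
Visit 2, enqueue []

BFS order: [5, 0, 1, 4, 3, 2]


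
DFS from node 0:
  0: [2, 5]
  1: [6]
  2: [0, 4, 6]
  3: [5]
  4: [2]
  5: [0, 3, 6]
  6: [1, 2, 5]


Visit 0, push [5, 2]
Visit 2, push [6, 4]
Visit 4, push []
Visit 6, push [5, 1]
Visit 1, push []
Visit 5, push [3]
Visit 3, push []

DFS order: [0, 2, 4, 6, 1, 5, 3]


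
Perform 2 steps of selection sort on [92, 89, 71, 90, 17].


Initial: [92, 89, 71, 90, 17]
Step 1: min=17 at 4
  Swap: [17, 89, 71, 90, 92]
Step 2: min=71 at 2
  Swap: [17, 71, 89, 90, 92]

After 2 steps: [17, 71, 89, 90, 92]


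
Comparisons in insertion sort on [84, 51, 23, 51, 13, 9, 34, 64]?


Algorithm: insertion sort
Input: [84, 51, 23, 51, 13, 9, 34, 64]
Sorted: [9, 13, 23, 34, 51, 51, 64, 84]

20


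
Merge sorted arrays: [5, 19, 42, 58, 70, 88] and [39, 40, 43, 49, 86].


Take 5 from A
Take 19 from A
Take 39 from B
Take 40 from B
Take 42 from A
Take 43 from B
Take 49 from B
Take 58 from A
Take 70 from A
Take 86 from B

Merged: [5, 19, 39, 40, 42, 43, 49, 58, 70, 86, 88]


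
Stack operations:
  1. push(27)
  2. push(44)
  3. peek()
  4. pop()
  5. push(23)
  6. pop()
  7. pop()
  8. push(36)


push(27) -> [27]
push(44) -> [27, 44]
peek()->44
pop()->44, [27]
push(23) -> [27, 23]
pop()->23, [27]
pop()->27, []
push(36) -> [36]

Final stack: [36]


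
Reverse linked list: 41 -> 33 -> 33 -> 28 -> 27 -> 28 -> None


Step 1: curr=41, set curr.next=prev(None) | reversed so far: 41
Step 2: curr=33, set curr.next=prev(41) | reversed so far: 33 -> 41
Step 3: curr=33, set curr.next=prev(33) | reversed so far: 33 -> 33 -> 41
Step 4: curr=28, set curr.next=prev(33) | reversed so far: 28 -> 33 -> 33 -> 41
Step 5: curr=27, set curr.next=prev(28) | reversed so far: 27 -> 28 -> 33 -> 33 -> 41
Step 6: curr=28, set curr.next=prev(27) | reversed so far: 28 -> 27 -> 28 -> 33 -> 33 -> 41

28 -> 27 -> 28 -> 33 -> 33 -> 41 -> None


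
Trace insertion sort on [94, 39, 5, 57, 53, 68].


Initial: [94, 39, 5, 57, 53, 68]
Insert 39: [39, 94, 5, 57, 53, 68]
Insert 5: [5, 39, 94, 57, 53, 68]
Insert 57: [5, 39, 57, 94, 53, 68]
Insert 53: [5, 39, 53, 57, 94, 68]
Insert 68: [5, 39, 53, 57, 68, 94]

Sorted: [5, 39, 53, 57, 68, 94]


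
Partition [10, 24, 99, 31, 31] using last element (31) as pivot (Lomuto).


Pivot: 31
  10 <= 31: advance i (no swap)
  24 <= 31: advance i (no swap)
  31 <= 31: swap -> [10, 24, 31, 99, 31]
Place pivot at 3: [10, 24, 31, 31, 99]

Partitioned: [10, 24, 31, 31, 99]


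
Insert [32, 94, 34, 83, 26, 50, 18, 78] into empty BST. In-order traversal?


Insert 32: root
Insert 94: R from 32
Insert 34: R from 32 -> L from 94
Insert 83: R from 32 -> L from 94 -> R from 34
Insert 26: L from 32
Insert 50: R from 32 -> L from 94 -> R from 34 -> L from 83
Insert 18: L from 32 -> L from 26
Insert 78: R from 32 -> L from 94 -> R from 34 -> L from 83 -> R from 50

In-order: [18, 26, 32, 34, 50, 78, 83, 94]


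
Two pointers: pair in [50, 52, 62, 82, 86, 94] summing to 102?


lo=0(50)+hi=5(94)=144
lo=0(50)+hi=4(86)=136
lo=0(50)+hi=3(82)=132
lo=0(50)+hi=2(62)=112
lo=0(50)+hi=1(52)=102

Yes: 50+52=102


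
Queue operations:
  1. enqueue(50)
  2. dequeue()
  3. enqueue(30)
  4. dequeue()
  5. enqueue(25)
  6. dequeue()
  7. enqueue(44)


enqueue(50) -> [50]
dequeue()->50, []
enqueue(30) -> [30]
dequeue()->30, []
enqueue(25) -> [25]
dequeue()->25, []
enqueue(44) -> [44]

Final queue: [44]


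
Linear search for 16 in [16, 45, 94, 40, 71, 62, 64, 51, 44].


i=0: 16==16 found!

Found at 0, 1 comps


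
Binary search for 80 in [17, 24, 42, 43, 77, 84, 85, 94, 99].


Step 1: lo=0, hi=8, mid=4, val=77
Step 2: lo=5, hi=8, mid=6, val=85
Step 3: lo=5, hi=5, mid=5, val=84

Not found


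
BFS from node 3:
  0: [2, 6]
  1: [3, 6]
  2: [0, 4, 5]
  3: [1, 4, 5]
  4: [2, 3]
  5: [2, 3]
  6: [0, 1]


Visit 3, enqueue [1, 4, 5]
Visit 1, enqueue [6]
Visit 4, enqueue [2]
Visit 5, enqueue []
Visit 6, enqueue [0]
Visit 2, enqueue []
Visit 0, enqueue []

BFS order: [3, 1, 4, 5, 6, 2, 0]


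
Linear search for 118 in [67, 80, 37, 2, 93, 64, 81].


i=0: 67!=118
i=1: 80!=118
i=2: 37!=118
i=3: 2!=118
i=4: 93!=118
i=5: 64!=118
i=6: 81!=118

Not found, 7 comps


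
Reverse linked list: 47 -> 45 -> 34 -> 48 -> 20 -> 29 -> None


Step 1: curr=47, set curr.next=prev(None) | reversed so far: 47
Step 2: curr=45, set curr.next=prev(47) | reversed so far: 45 -> 47
Step 3: curr=34, set curr.next=prev(45) | reversed so far: 34 -> 45 -> 47
Step 4: curr=48, set curr.next=prev(34) | reversed so far: 48 -> 34 -> 45 -> 47
Step 5: curr=20, set curr.next=prev(48) | reversed so far: 20 -> 48 -> 34 -> 45 -> 47
Step 6: curr=29, set curr.next=prev(20) | reversed so far: 29 -> 20 -> 48 -> 34 -> 45 -> 47

29 -> 20 -> 48 -> 34 -> 45 -> 47 -> None


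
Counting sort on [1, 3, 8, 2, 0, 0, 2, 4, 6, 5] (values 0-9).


Input: [1, 3, 8, 2, 0, 0, 2, 4, 6, 5]
Counts: [2, 1, 2, 1, 1, 1, 1, 0, 1, 0]

Sorted: [0, 0, 1, 2, 2, 3, 4, 5, 6, 8]


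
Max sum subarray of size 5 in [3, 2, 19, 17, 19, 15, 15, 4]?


[0:5]: 60
[1:6]: 72
[2:7]: 85
[3:8]: 70

Max: 85 at [2:7]


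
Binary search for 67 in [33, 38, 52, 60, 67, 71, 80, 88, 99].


Step 1: lo=0, hi=8, mid=4, val=67

Found at index 4


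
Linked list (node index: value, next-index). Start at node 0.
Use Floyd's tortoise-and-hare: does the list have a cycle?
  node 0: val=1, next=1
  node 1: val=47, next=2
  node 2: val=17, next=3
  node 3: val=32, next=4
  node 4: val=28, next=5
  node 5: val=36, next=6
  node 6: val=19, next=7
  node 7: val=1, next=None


Floyd's tortoise (slow, +1) and hare (fast, +2):
  init: slow=0, fast=0
  step 1: slow=1, fast=2
  step 2: slow=2, fast=4
  step 3: slow=3, fast=6
  step 4: fast 6->7->None, no cycle

Cycle: no


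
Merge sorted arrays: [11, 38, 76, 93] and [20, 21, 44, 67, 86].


Take 11 from A
Take 20 from B
Take 21 from B
Take 38 from A
Take 44 from B
Take 67 from B
Take 76 from A
Take 86 from B

Merged: [11, 20, 21, 38, 44, 67, 76, 86, 93]


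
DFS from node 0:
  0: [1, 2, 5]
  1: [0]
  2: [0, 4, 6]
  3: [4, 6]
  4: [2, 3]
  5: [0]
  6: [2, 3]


Visit 0, push [5, 2, 1]
Visit 1, push []
Visit 2, push [6, 4]
Visit 4, push [3]
Visit 3, push [6]
Visit 6, push []
Visit 5, push []

DFS order: [0, 1, 2, 4, 3, 6, 5]


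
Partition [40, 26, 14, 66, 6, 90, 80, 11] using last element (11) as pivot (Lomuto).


Pivot: 11
  6 <= 11: swap -> [6, 26, 14, 66, 40, 90, 80, 11]
Place pivot at 1: [6, 11, 14, 66, 40, 90, 80, 26]

Partitioned: [6, 11, 14, 66, 40, 90, 80, 26]


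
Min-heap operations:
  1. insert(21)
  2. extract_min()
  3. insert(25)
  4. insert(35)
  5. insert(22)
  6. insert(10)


insert(21) -> [21]
extract_min()->21, []
insert(25) -> [25]
insert(35) -> [25, 35]
insert(22) -> [22, 35, 25]
insert(10) -> [10, 22, 25, 35]

Final heap: [10, 22, 25, 35]


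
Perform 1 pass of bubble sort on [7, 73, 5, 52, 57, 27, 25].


Initial: [7, 73, 5, 52, 57, 27, 25]
Pass 1: [7, 5, 52, 57, 27, 25, 73] (5 swaps)

After 1 pass: [7, 5, 52, 57, 27, 25, 73]


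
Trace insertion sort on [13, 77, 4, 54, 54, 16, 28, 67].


Initial: [13, 77, 4, 54, 54, 16, 28, 67]
Insert 77: [13, 77, 4, 54, 54, 16, 28, 67]
Insert 4: [4, 13, 77, 54, 54, 16, 28, 67]
Insert 54: [4, 13, 54, 77, 54, 16, 28, 67]
Insert 54: [4, 13, 54, 54, 77, 16, 28, 67]
Insert 16: [4, 13, 16, 54, 54, 77, 28, 67]
Insert 28: [4, 13, 16, 28, 54, 54, 77, 67]
Insert 67: [4, 13, 16, 28, 54, 54, 67, 77]

Sorted: [4, 13, 16, 28, 54, 54, 67, 77]


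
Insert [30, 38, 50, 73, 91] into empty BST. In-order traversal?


Insert 30: root
Insert 38: R from 30
Insert 50: R from 30 -> R from 38
Insert 73: R from 30 -> R from 38 -> R from 50
Insert 91: R from 30 -> R from 38 -> R from 50 -> R from 73

In-order: [30, 38, 50, 73, 91]


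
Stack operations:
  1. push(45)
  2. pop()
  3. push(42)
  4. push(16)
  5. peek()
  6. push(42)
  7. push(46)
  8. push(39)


push(45) -> [45]
pop()->45, []
push(42) -> [42]
push(16) -> [42, 16]
peek()->16
push(42) -> [42, 16, 42]
push(46) -> [42, 16, 42, 46]
push(39) -> [42, 16, 42, 46, 39]

Final stack: [42, 16, 42, 46, 39]


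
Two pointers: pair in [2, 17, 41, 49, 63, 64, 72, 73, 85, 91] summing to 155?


lo=0(2)+hi=9(91)=93
lo=1(17)+hi=9(91)=108
lo=2(41)+hi=9(91)=132
lo=3(49)+hi=9(91)=140
lo=4(63)+hi=9(91)=154
lo=5(64)+hi=9(91)=155

Yes: 64+91=155


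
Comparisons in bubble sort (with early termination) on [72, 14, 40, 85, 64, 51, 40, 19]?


Algorithm: bubble sort (with early termination)
Input: [72, 14, 40, 85, 64, 51, 40, 19]
Sorted: [14, 19, 40, 40, 51, 64, 72, 85]

28


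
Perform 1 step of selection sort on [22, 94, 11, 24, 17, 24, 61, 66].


Initial: [22, 94, 11, 24, 17, 24, 61, 66]
Step 1: min=11 at 2
  Swap: [11, 94, 22, 24, 17, 24, 61, 66]

After 1 step: [11, 94, 22, 24, 17, 24, 61, 66]


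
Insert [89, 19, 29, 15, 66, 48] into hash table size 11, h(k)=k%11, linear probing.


Insert 89: h=1 -> slot 1
Insert 19: h=8 -> slot 8
Insert 29: h=7 -> slot 7
Insert 15: h=4 -> slot 4
Insert 66: h=0 -> slot 0
Insert 48: h=4, 1 probes -> slot 5

Table: [66, 89, None, None, 15, 48, None, 29, 19, None, None]


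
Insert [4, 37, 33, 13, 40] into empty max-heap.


Insert 4: [4]
Insert 37: [37, 4]
Insert 33: [37, 4, 33]
Insert 13: [37, 13, 33, 4]
Insert 40: [40, 37, 33, 4, 13]

Final heap: [40, 37, 33, 4, 13]


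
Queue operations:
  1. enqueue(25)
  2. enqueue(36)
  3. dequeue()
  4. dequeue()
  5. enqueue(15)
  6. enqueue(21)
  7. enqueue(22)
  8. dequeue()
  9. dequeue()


enqueue(25) -> [25]
enqueue(36) -> [25, 36]
dequeue()->25, [36]
dequeue()->36, []
enqueue(15) -> [15]
enqueue(21) -> [15, 21]
enqueue(22) -> [15, 21, 22]
dequeue()->15, [21, 22]
dequeue()->21, [22]

Final queue: [22]


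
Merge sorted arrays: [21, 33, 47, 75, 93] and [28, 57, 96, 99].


Take 21 from A
Take 28 from B
Take 33 from A
Take 47 from A
Take 57 from B
Take 75 from A
Take 93 from A

Merged: [21, 28, 33, 47, 57, 75, 93, 96, 99]


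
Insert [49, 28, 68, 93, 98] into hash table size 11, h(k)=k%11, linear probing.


Insert 49: h=5 -> slot 5
Insert 28: h=6 -> slot 6
Insert 68: h=2 -> slot 2
Insert 93: h=5, 2 probes -> slot 7
Insert 98: h=10 -> slot 10

Table: [None, None, 68, None, None, 49, 28, 93, None, None, 98]


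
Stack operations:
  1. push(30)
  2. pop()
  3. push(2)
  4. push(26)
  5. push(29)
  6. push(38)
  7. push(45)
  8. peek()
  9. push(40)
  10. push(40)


push(30) -> [30]
pop()->30, []
push(2) -> [2]
push(26) -> [2, 26]
push(29) -> [2, 26, 29]
push(38) -> [2, 26, 29, 38]
push(45) -> [2, 26, 29, 38, 45]
peek()->45
push(40) -> [2, 26, 29, 38, 45, 40]
push(40) -> [2, 26, 29, 38, 45, 40, 40]

Final stack: [2, 26, 29, 38, 45, 40, 40]


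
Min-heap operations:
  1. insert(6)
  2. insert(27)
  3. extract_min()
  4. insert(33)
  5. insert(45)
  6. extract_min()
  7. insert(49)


insert(6) -> [6]
insert(27) -> [6, 27]
extract_min()->6, [27]
insert(33) -> [27, 33]
insert(45) -> [27, 33, 45]
extract_min()->27, [33, 45]
insert(49) -> [33, 45, 49]

Final heap: [33, 45, 49]


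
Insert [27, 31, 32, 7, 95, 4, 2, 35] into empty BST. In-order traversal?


Insert 27: root
Insert 31: R from 27
Insert 32: R from 27 -> R from 31
Insert 7: L from 27
Insert 95: R from 27 -> R from 31 -> R from 32
Insert 4: L from 27 -> L from 7
Insert 2: L from 27 -> L from 7 -> L from 4
Insert 35: R from 27 -> R from 31 -> R from 32 -> L from 95

In-order: [2, 4, 7, 27, 31, 32, 35, 95]


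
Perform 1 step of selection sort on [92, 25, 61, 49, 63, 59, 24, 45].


Initial: [92, 25, 61, 49, 63, 59, 24, 45]
Step 1: min=24 at 6
  Swap: [24, 25, 61, 49, 63, 59, 92, 45]

After 1 step: [24, 25, 61, 49, 63, 59, 92, 45]


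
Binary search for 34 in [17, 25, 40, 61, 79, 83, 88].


Step 1: lo=0, hi=6, mid=3, val=61
Step 2: lo=0, hi=2, mid=1, val=25
Step 3: lo=2, hi=2, mid=2, val=40

Not found


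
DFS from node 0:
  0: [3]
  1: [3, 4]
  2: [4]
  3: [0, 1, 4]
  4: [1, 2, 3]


Visit 0, push [3]
Visit 3, push [4, 1]
Visit 1, push [4]
Visit 4, push [2]
Visit 2, push []

DFS order: [0, 3, 1, 4, 2]


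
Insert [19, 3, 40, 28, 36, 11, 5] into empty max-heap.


Insert 19: [19]
Insert 3: [19, 3]
Insert 40: [40, 3, 19]
Insert 28: [40, 28, 19, 3]
Insert 36: [40, 36, 19, 3, 28]
Insert 11: [40, 36, 19, 3, 28, 11]
Insert 5: [40, 36, 19, 3, 28, 11, 5]

Final heap: [40, 36, 19, 3, 28, 11, 5]


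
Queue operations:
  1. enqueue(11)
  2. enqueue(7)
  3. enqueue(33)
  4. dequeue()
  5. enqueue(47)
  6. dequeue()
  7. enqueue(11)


enqueue(11) -> [11]
enqueue(7) -> [11, 7]
enqueue(33) -> [11, 7, 33]
dequeue()->11, [7, 33]
enqueue(47) -> [7, 33, 47]
dequeue()->7, [33, 47]
enqueue(11) -> [33, 47, 11]

Final queue: [33, 47, 11]


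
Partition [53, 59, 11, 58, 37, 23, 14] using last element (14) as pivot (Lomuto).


Pivot: 14
  11 <= 14: swap -> [11, 59, 53, 58, 37, 23, 14]
Place pivot at 1: [11, 14, 53, 58, 37, 23, 59]

Partitioned: [11, 14, 53, 58, 37, 23, 59]


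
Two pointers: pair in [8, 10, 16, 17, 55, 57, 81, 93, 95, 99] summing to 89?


lo=0(8)+hi=9(99)=107
lo=0(8)+hi=8(95)=103
lo=0(8)+hi=7(93)=101
lo=0(8)+hi=6(81)=89

Yes: 8+81=89


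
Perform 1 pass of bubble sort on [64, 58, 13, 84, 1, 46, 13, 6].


Initial: [64, 58, 13, 84, 1, 46, 13, 6]
Pass 1: [58, 13, 64, 1, 46, 13, 6, 84] (6 swaps)

After 1 pass: [58, 13, 64, 1, 46, 13, 6, 84]


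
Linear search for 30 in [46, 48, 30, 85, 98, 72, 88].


i=0: 46!=30
i=1: 48!=30
i=2: 30==30 found!

Found at 2, 3 comps


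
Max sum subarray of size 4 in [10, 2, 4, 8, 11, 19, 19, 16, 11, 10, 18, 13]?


[0:4]: 24
[1:5]: 25
[2:6]: 42
[3:7]: 57
[4:8]: 65
[5:9]: 65
[6:10]: 56
[7:11]: 55
[8:12]: 52

Max: 65 at [4:8]


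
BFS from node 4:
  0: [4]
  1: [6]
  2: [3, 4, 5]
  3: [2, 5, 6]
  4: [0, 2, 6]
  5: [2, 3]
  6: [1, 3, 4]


Visit 4, enqueue [0, 2, 6]
Visit 0, enqueue []
Visit 2, enqueue [3, 5]
Visit 6, enqueue [1]
Visit 3, enqueue []
Visit 5, enqueue []
Visit 1, enqueue []

BFS order: [4, 0, 2, 6, 3, 5, 1]


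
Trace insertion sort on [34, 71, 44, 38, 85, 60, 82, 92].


Initial: [34, 71, 44, 38, 85, 60, 82, 92]
Insert 71: [34, 71, 44, 38, 85, 60, 82, 92]
Insert 44: [34, 44, 71, 38, 85, 60, 82, 92]
Insert 38: [34, 38, 44, 71, 85, 60, 82, 92]
Insert 85: [34, 38, 44, 71, 85, 60, 82, 92]
Insert 60: [34, 38, 44, 60, 71, 85, 82, 92]
Insert 82: [34, 38, 44, 60, 71, 82, 85, 92]
Insert 92: [34, 38, 44, 60, 71, 82, 85, 92]

Sorted: [34, 38, 44, 60, 71, 82, 85, 92]


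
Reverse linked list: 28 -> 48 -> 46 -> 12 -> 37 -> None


Step 1: curr=28, set curr.next=prev(None) | reversed so far: 28
Step 2: curr=48, set curr.next=prev(28) | reversed so far: 48 -> 28
Step 3: curr=46, set curr.next=prev(48) | reversed so far: 46 -> 48 -> 28
Step 4: curr=12, set curr.next=prev(46) | reversed so far: 12 -> 46 -> 48 -> 28
Step 5: curr=37, set curr.next=prev(12) | reversed so far: 37 -> 12 -> 46 -> 48 -> 28

37 -> 12 -> 46 -> 48 -> 28 -> None


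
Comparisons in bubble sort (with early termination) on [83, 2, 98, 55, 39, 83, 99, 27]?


Algorithm: bubble sort (with early termination)
Input: [83, 2, 98, 55, 39, 83, 99, 27]
Sorted: [2, 27, 39, 55, 83, 83, 98, 99]

28


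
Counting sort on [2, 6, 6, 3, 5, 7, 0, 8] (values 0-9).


Input: [2, 6, 6, 3, 5, 7, 0, 8]
Counts: [1, 0, 1, 1, 0, 1, 2, 1, 1, 0]

Sorted: [0, 2, 3, 5, 6, 6, 7, 8]


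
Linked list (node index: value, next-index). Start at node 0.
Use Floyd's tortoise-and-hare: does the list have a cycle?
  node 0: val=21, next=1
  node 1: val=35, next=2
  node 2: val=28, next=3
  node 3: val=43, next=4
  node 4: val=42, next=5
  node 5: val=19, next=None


Floyd's tortoise (slow, +1) and hare (fast, +2):
  init: slow=0, fast=0
  step 1: slow=1, fast=2
  step 2: slow=2, fast=4
  step 3: fast 4->5->None, no cycle

Cycle: no


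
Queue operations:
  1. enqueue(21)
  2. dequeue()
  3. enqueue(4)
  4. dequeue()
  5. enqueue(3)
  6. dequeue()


enqueue(21) -> [21]
dequeue()->21, []
enqueue(4) -> [4]
dequeue()->4, []
enqueue(3) -> [3]
dequeue()->3, []

Final queue: []


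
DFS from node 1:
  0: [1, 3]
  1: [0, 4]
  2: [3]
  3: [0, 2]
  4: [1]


Visit 1, push [4, 0]
Visit 0, push [3]
Visit 3, push [2]
Visit 2, push []
Visit 4, push []

DFS order: [1, 0, 3, 2, 4]


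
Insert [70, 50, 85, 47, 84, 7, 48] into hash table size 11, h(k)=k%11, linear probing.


Insert 70: h=4 -> slot 4
Insert 50: h=6 -> slot 6
Insert 85: h=8 -> slot 8
Insert 47: h=3 -> slot 3
Insert 84: h=7 -> slot 7
Insert 7: h=7, 2 probes -> slot 9
Insert 48: h=4, 1 probes -> slot 5

Table: [None, None, None, 47, 70, 48, 50, 84, 85, 7, None]


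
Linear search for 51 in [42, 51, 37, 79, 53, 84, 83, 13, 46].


i=0: 42!=51
i=1: 51==51 found!

Found at 1, 2 comps


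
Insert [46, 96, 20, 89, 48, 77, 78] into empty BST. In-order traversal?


Insert 46: root
Insert 96: R from 46
Insert 20: L from 46
Insert 89: R from 46 -> L from 96
Insert 48: R from 46 -> L from 96 -> L from 89
Insert 77: R from 46 -> L from 96 -> L from 89 -> R from 48
Insert 78: R from 46 -> L from 96 -> L from 89 -> R from 48 -> R from 77

In-order: [20, 46, 48, 77, 78, 89, 96]


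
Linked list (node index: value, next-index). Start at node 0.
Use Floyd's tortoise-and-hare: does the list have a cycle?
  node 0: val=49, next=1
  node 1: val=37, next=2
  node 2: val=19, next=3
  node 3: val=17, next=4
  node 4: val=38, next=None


Floyd's tortoise (slow, +1) and hare (fast, +2):
  init: slow=0, fast=0
  step 1: slow=1, fast=2
  step 2: slow=2, fast=4
  step 3: fast -> None, no cycle

Cycle: no


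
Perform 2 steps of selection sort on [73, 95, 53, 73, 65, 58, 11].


Initial: [73, 95, 53, 73, 65, 58, 11]
Step 1: min=11 at 6
  Swap: [11, 95, 53, 73, 65, 58, 73]
Step 2: min=53 at 2
  Swap: [11, 53, 95, 73, 65, 58, 73]

After 2 steps: [11, 53, 95, 73, 65, 58, 73]


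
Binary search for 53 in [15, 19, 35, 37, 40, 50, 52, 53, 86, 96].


Step 1: lo=0, hi=9, mid=4, val=40
Step 2: lo=5, hi=9, mid=7, val=53

Found at index 7


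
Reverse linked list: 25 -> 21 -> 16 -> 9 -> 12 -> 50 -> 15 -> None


Step 1: curr=25, set curr.next=prev(None) | reversed so far: 25
Step 2: curr=21, set curr.next=prev(25) | reversed so far: 21 -> 25
Step 3: curr=16, set curr.next=prev(21) | reversed so far: 16 -> 21 -> 25
Step 4: curr=9, set curr.next=prev(16) | reversed so far: 9 -> 16 -> 21 -> 25
Step 5: curr=12, set curr.next=prev(9) | reversed so far: 12 -> 9 -> 16 -> 21 -> 25
Step 6: curr=50, set curr.next=prev(12) | reversed so far: 50 -> 12 -> 9 -> 16 -> 21 -> 25
Step 7: curr=15, set curr.next=prev(50) | reversed so far: 15 -> 50 -> 12 -> 9 -> 16 -> 21 -> 25

15 -> 50 -> 12 -> 9 -> 16 -> 21 -> 25 -> None


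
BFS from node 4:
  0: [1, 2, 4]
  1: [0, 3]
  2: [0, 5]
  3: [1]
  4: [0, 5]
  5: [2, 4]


Visit 4, enqueue [0, 5]
Visit 0, enqueue [1, 2]
Visit 5, enqueue []
Visit 1, enqueue [3]
Visit 2, enqueue []
Visit 3, enqueue []

BFS order: [4, 0, 5, 1, 2, 3]


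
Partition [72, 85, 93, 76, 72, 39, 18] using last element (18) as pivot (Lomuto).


Pivot: 18
Place pivot at 0: [18, 85, 93, 76, 72, 39, 72]

Partitioned: [18, 85, 93, 76, 72, 39, 72]


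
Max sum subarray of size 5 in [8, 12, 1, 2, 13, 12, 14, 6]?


[0:5]: 36
[1:6]: 40
[2:7]: 42
[3:8]: 47

Max: 47 at [3:8]


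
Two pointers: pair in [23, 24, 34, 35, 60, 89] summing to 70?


lo=0(23)+hi=5(89)=112
lo=0(23)+hi=4(60)=83
lo=0(23)+hi=3(35)=58
lo=1(24)+hi=3(35)=59
lo=2(34)+hi=3(35)=69

No pair found


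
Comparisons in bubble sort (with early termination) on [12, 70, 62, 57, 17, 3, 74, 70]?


Algorithm: bubble sort (with early termination)
Input: [12, 70, 62, 57, 17, 3, 74, 70]
Sorted: [3, 12, 17, 57, 62, 70, 70, 74]

27


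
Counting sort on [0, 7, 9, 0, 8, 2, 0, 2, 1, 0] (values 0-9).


Input: [0, 7, 9, 0, 8, 2, 0, 2, 1, 0]
Counts: [4, 1, 2, 0, 0, 0, 0, 1, 1, 1]

Sorted: [0, 0, 0, 0, 1, 2, 2, 7, 8, 9]


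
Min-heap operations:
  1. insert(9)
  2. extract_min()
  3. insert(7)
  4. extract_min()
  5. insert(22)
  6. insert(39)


insert(9) -> [9]
extract_min()->9, []
insert(7) -> [7]
extract_min()->7, []
insert(22) -> [22]
insert(39) -> [22, 39]

Final heap: [22, 39]


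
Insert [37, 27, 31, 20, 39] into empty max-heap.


Insert 37: [37]
Insert 27: [37, 27]
Insert 31: [37, 27, 31]
Insert 20: [37, 27, 31, 20]
Insert 39: [39, 37, 31, 20, 27]

Final heap: [39, 37, 31, 20, 27]


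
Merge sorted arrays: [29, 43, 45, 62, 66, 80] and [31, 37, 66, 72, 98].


Take 29 from A
Take 31 from B
Take 37 from B
Take 43 from A
Take 45 from A
Take 62 from A
Take 66 from A
Take 66 from B
Take 72 from B
Take 80 from A

Merged: [29, 31, 37, 43, 45, 62, 66, 66, 72, 80, 98]


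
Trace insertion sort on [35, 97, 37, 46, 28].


Initial: [35, 97, 37, 46, 28]
Insert 97: [35, 97, 37, 46, 28]
Insert 37: [35, 37, 97, 46, 28]
Insert 46: [35, 37, 46, 97, 28]
Insert 28: [28, 35, 37, 46, 97]

Sorted: [28, 35, 37, 46, 97]


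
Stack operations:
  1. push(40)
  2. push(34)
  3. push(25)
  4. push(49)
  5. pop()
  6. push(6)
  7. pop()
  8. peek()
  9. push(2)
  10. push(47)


push(40) -> [40]
push(34) -> [40, 34]
push(25) -> [40, 34, 25]
push(49) -> [40, 34, 25, 49]
pop()->49, [40, 34, 25]
push(6) -> [40, 34, 25, 6]
pop()->6, [40, 34, 25]
peek()->25
push(2) -> [40, 34, 25, 2]
push(47) -> [40, 34, 25, 2, 47]

Final stack: [40, 34, 25, 2, 47]


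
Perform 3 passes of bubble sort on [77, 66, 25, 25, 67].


Initial: [77, 66, 25, 25, 67]
Pass 1: [66, 25, 25, 67, 77] (4 swaps)
Pass 2: [25, 25, 66, 67, 77] (2 swaps)
Pass 3: [25, 25, 66, 67, 77] (0 swaps)

After 3 passes: [25, 25, 66, 67, 77]


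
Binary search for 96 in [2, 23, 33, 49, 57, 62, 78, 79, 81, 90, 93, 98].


Step 1: lo=0, hi=11, mid=5, val=62
Step 2: lo=6, hi=11, mid=8, val=81
Step 3: lo=9, hi=11, mid=10, val=93
Step 4: lo=11, hi=11, mid=11, val=98

Not found


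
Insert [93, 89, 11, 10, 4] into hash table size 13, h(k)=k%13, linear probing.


Insert 93: h=2 -> slot 2
Insert 89: h=11 -> slot 11
Insert 11: h=11, 1 probes -> slot 12
Insert 10: h=10 -> slot 10
Insert 4: h=4 -> slot 4

Table: [None, None, 93, None, 4, None, None, None, None, None, 10, 89, 11]


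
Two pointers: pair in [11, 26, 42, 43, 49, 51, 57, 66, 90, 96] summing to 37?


lo=0(11)+hi=9(96)=107
lo=0(11)+hi=8(90)=101
lo=0(11)+hi=7(66)=77
lo=0(11)+hi=6(57)=68
lo=0(11)+hi=5(51)=62
lo=0(11)+hi=4(49)=60
lo=0(11)+hi=3(43)=54
lo=0(11)+hi=2(42)=53
lo=0(11)+hi=1(26)=37

Yes: 11+26=37


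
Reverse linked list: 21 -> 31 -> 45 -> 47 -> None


Step 1: curr=21, set curr.next=prev(None) | reversed so far: 21
Step 2: curr=31, set curr.next=prev(21) | reversed so far: 31 -> 21
Step 3: curr=45, set curr.next=prev(31) | reversed so far: 45 -> 31 -> 21
Step 4: curr=47, set curr.next=prev(45) | reversed so far: 47 -> 45 -> 31 -> 21

47 -> 45 -> 31 -> 21 -> None


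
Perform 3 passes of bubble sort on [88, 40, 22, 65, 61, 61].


Initial: [88, 40, 22, 65, 61, 61]
Pass 1: [40, 22, 65, 61, 61, 88] (5 swaps)
Pass 2: [22, 40, 61, 61, 65, 88] (3 swaps)
Pass 3: [22, 40, 61, 61, 65, 88] (0 swaps)

After 3 passes: [22, 40, 61, 61, 65, 88]


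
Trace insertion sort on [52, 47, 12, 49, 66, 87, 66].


Initial: [52, 47, 12, 49, 66, 87, 66]
Insert 47: [47, 52, 12, 49, 66, 87, 66]
Insert 12: [12, 47, 52, 49, 66, 87, 66]
Insert 49: [12, 47, 49, 52, 66, 87, 66]
Insert 66: [12, 47, 49, 52, 66, 87, 66]
Insert 87: [12, 47, 49, 52, 66, 87, 66]
Insert 66: [12, 47, 49, 52, 66, 66, 87]

Sorted: [12, 47, 49, 52, 66, 66, 87]


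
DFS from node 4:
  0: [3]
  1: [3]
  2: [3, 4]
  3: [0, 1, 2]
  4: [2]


Visit 4, push [2]
Visit 2, push [3]
Visit 3, push [1, 0]
Visit 0, push []
Visit 1, push []

DFS order: [4, 2, 3, 0, 1]


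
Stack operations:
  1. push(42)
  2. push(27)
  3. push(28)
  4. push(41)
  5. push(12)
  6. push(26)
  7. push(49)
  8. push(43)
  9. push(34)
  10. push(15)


push(42) -> [42]
push(27) -> [42, 27]
push(28) -> [42, 27, 28]
push(41) -> [42, 27, 28, 41]
push(12) -> [42, 27, 28, 41, 12]
push(26) -> [42, 27, 28, 41, 12, 26]
push(49) -> [42, 27, 28, 41, 12, 26, 49]
push(43) -> [42, 27, 28, 41, 12, 26, 49, 43]
push(34) -> [42, 27, 28, 41, 12, 26, 49, 43, 34]
push(15) -> [42, 27, 28, 41, 12, 26, 49, 43, 34, 15]

Final stack: [42, 27, 28, 41, 12, 26, 49, 43, 34, 15]


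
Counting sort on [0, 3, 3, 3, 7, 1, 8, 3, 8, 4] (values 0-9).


Input: [0, 3, 3, 3, 7, 1, 8, 3, 8, 4]
Counts: [1, 1, 0, 4, 1, 0, 0, 1, 2, 0]

Sorted: [0, 1, 3, 3, 3, 3, 4, 7, 8, 8]


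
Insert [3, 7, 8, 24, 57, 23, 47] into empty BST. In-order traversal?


Insert 3: root
Insert 7: R from 3
Insert 8: R from 3 -> R from 7
Insert 24: R from 3 -> R from 7 -> R from 8
Insert 57: R from 3 -> R from 7 -> R from 8 -> R from 24
Insert 23: R from 3 -> R from 7 -> R from 8 -> L from 24
Insert 47: R from 3 -> R from 7 -> R from 8 -> R from 24 -> L from 57

In-order: [3, 7, 8, 23, 24, 47, 57]


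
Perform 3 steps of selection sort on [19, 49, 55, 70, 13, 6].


Initial: [19, 49, 55, 70, 13, 6]
Step 1: min=6 at 5
  Swap: [6, 49, 55, 70, 13, 19]
Step 2: min=13 at 4
  Swap: [6, 13, 55, 70, 49, 19]
Step 3: min=19 at 5
  Swap: [6, 13, 19, 70, 49, 55]

After 3 steps: [6, 13, 19, 70, 49, 55]


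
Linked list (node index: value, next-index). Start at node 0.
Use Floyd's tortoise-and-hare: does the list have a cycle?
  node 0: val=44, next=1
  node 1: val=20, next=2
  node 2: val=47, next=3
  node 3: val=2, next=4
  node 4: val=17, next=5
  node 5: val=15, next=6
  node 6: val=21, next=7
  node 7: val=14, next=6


Floyd's tortoise (slow, +1) and hare (fast, +2):
  init: slow=0, fast=0
  step 1: slow=1, fast=2
  step 2: slow=2, fast=4
  step 3: slow=3, fast=6
  step 4: slow=4, fast=6
  step 5: slow=5, fast=6
  step 6: slow=6, fast=6
  slow == fast at node 6: cycle detected

Cycle: yes


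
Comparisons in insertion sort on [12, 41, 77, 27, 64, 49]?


Algorithm: insertion sort
Input: [12, 41, 77, 27, 64, 49]
Sorted: [12, 27, 41, 49, 64, 77]

10


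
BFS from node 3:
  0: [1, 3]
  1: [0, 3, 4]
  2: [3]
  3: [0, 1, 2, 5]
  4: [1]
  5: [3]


Visit 3, enqueue [0, 1, 2, 5]
Visit 0, enqueue []
Visit 1, enqueue [4]
Visit 2, enqueue []
Visit 5, enqueue []
Visit 4, enqueue []

BFS order: [3, 0, 1, 2, 5, 4]


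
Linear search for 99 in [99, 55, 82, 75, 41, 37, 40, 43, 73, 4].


i=0: 99==99 found!

Found at 0, 1 comps


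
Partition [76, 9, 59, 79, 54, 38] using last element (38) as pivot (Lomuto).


Pivot: 38
  9 <= 38: swap -> [9, 76, 59, 79, 54, 38]
Place pivot at 1: [9, 38, 59, 79, 54, 76]

Partitioned: [9, 38, 59, 79, 54, 76]


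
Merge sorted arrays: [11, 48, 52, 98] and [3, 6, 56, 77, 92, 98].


Take 3 from B
Take 6 from B
Take 11 from A
Take 48 from A
Take 52 from A
Take 56 from B
Take 77 from B
Take 92 from B
Take 98 from A

Merged: [3, 6, 11, 48, 52, 56, 77, 92, 98, 98]


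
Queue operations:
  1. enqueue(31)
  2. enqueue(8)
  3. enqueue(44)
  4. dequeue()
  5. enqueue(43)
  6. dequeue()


enqueue(31) -> [31]
enqueue(8) -> [31, 8]
enqueue(44) -> [31, 8, 44]
dequeue()->31, [8, 44]
enqueue(43) -> [8, 44, 43]
dequeue()->8, [44, 43]

Final queue: [44, 43]


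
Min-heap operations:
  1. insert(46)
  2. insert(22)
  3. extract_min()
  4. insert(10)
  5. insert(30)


insert(46) -> [46]
insert(22) -> [22, 46]
extract_min()->22, [46]
insert(10) -> [10, 46]
insert(30) -> [10, 46, 30]

Final heap: [10, 46, 30]


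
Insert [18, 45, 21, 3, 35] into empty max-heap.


Insert 18: [18]
Insert 45: [45, 18]
Insert 21: [45, 18, 21]
Insert 3: [45, 18, 21, 3]
Insert 35: [45, 35, 21, 3, 18]

Final heap: [45, 35, 21, 3, 18]


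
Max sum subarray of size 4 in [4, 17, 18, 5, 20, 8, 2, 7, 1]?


[0:4]: 44
[1:5]: 60
[2:6]: 51
[3:7]: 35
[4:8]: 37
[5:9]: 18

Max: 60 at [1:5]


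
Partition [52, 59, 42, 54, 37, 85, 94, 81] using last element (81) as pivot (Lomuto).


Pivot: 81
  52 <= 81: advance i (no swap)
  59 <= 81: advance i (no swap)
  42 <= 81: advance i (no swap)
  54 <= 81: advance i (no swap)
  37 <= 81: advance i (no swap)
Place pivot at 5: [52, 59, 42, 54, 37, 81, 94, 85]

Partitioned: [52, 59, 42, 54, 37, 81, 94, 85]


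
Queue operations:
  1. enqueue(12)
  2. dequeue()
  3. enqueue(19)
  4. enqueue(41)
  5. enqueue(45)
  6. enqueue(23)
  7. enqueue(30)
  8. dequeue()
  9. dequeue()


enqueue(12) -> [12]
dequeue()->12, []
enqueue(19) -> [19]
enqueue(41) -> [19, 41]
enqueue(45) -> [19, 41, 45]
enqueue(23) -> [19, 41, 45, 23]
enqueue(30) -> [19, 41, 45, 23, 30]
dequeue()->19, [41, 45, 23, 30]
dequeue()->41, [45, 23, 30]

Final queue: [45, 23, 30]


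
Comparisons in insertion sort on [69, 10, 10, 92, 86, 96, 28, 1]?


Algorithm: insertion sort
Input: [69, 10, 10, 92, 86, 96, 28, 1]
Sorted: [1, 10, 10, 28, 69, 86, 92, 96]

19


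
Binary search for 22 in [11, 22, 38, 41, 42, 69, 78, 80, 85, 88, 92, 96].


Step 1: lo=0, hi=11, mid=5, val=69
Step 2: lo=0, hi=4, mid=2, val=38
Step 3: lo=0, hi=1, mid=0, val=11
Step 4: lo=1, hi=1, mid=1, val=22

Found at index 1


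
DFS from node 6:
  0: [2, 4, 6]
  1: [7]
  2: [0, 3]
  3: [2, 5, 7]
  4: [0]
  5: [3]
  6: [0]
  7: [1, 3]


Visit 6, push [0]
Visit 0, push [4, 2]
Visit 2, push [3]
Visit 3, push [7, 5]
Visit 5, push []
Visit 7, push [1]
Visit 1, push []
Visit 4, push []

DFS order: [6, 0, 2, 3, 5, 7, 1, 4]


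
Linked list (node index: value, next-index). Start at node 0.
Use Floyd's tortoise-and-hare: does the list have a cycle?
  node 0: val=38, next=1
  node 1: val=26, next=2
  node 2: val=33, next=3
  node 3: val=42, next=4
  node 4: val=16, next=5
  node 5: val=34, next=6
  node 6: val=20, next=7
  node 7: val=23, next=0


Floyd's tortoise (slow, +1) and hare (fast, +2):
  init: slow=0, fast=0
  step 1: slow=1, fast=2
  step 2: slow=2, fast=4
  step 3: slow=3, fast=6
  step 4: slow=4, fast=0
  step 5: slow=5, fast=2
  step 6: slow=6, fast=4
  step 7: slow=7, fast=6
  step 8: slow=0, fast=0
  slow == fast at node 0: cycle detected

Cycle: yes


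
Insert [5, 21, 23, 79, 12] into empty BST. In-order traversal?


Insert 5: root
Insert 21: R from 5
Insert 23: R from 5 -> R from 21
Insert 79: R from 5 -> R from 21 -> R from 23
Insert 12: R from 5 -> L from 21

In-order: [5, 12, 21, 23, 79]


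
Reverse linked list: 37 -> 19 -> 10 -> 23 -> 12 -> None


Step 1: curr=37, set curr.next=prev(None) | reversed so far: 37
Step 2: curr=19, set curr.next=prev(37) | reversed so far: 19 -> 37
Step 3: curr=10, set curr.next=prev(19) | reversed so far: 10 -> 19 -> 37
Step 4: curr=23, set curr.next=prev(10) | reversed so far: 23 -> 10 -> 19 -> 37
Step 5: curr=12, set curr.next=prev(23) | reversed so far: 12 -> 23 -> 10 -> 19 -> 37

12 -> 23 -> 10 -> 19 -> 37 -> None


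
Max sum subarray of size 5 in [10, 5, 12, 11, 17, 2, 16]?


[0:5]: 55
[1:6]: 47
[2:7]: 58

Max: 58 at [2:7]


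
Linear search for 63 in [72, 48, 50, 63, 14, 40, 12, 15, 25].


i=0: 72!=63
i=1: 48!=63
i=2: 50!=63
i=3: 63==63 found!

Found at 3, 4 comps


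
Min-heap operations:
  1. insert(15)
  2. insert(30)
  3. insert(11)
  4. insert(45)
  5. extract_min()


insert(15) -> [15]
insert(30) -> [15, 30]
insert(11) -> [11, 30, 15]
insert(45) -> [11, 30, 15, 45]
extract_min()->11, [15, 30, 45]

Final heap: [15, 30, 45]


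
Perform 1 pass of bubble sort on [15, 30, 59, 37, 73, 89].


Initial: [15, 30, 59, 37, 73, 89]
Pass 1: [15, 30, 37, 59, 73, 89] (1 swaps)

After 1 pass: [15, 30, 37, 59, 73, 89]


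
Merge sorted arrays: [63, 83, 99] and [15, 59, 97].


Take 15 from B
Take 59 from B
Take 63 from A
Take 83 from A
Take 97 from B

Merged: [15, 59, 63, 83, 97, 99]


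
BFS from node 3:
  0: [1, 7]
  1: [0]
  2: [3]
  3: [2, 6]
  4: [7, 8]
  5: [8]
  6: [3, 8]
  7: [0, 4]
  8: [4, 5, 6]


Visit 3, enqueue [2, 6]
Visit 2, enqueue []
Visit 6, enqueue [8]
Visit 8, enqueue [4, 5]
Visit 4, enqueue [7]
Visit 5, enqueue []
Visit 7, enqueue [0]
Visit 0, enqueue [1]
Visit 1, enqueue []

BFS order: [3, 2, 6, 8, 4, 5, 7, 0, 1]
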